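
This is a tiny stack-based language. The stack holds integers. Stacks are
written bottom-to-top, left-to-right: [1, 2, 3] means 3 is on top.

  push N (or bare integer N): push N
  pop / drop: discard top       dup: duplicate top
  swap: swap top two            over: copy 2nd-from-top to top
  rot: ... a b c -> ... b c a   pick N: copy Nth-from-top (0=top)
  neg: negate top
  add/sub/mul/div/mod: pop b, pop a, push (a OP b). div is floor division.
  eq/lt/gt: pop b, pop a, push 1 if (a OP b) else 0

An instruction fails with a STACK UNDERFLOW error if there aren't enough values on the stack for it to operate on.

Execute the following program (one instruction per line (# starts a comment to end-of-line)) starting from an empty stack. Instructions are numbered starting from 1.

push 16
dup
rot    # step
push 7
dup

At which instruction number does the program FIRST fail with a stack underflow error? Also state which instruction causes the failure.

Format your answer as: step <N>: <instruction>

Answer: step 3: rot

Derivation:
Step 1 ('push 16'): stack = [16], depth = 1
Step 2 ('dup'): stack = [16, 16], depth = 2
Step 3 ('rot'): needs 3 value(s) but depth is 2 — STACK UNDERFLOW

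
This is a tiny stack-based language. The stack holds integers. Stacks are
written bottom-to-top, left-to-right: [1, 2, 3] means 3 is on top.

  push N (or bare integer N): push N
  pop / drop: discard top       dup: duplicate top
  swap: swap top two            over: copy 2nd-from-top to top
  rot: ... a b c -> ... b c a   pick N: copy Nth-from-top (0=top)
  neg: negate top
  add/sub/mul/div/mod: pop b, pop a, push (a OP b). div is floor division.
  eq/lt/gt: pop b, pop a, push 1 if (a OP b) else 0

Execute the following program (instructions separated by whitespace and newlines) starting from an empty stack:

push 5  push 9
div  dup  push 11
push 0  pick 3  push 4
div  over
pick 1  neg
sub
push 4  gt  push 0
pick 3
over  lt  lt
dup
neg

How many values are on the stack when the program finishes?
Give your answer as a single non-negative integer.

Answer: 8

Derivation:
After 'push 5': stack = [5] (depth 1)
After 'push 9': stack = [5, 9] (depth 2)
After 'div': stack = [0] (depth 1)
After 'dup': stack = [0, 0] (depth 2)
After 'push 11': stack = [0, 0, 11] (depth 3)
After 'push 0': stack = [0, 0, 11, 0] (depth 4)
After 'pick 3': stack = [0, 0, 11, 0, 0] (depth 5)
After 'push 4': stack = [0, 0, 11, 0, 0, 4] (depth 6)
After 'div': stack = [0, 0, 11, 0, 0] (depth 5)
After 'over': stack = [0, 0, 11, 0, 0, 0] (depth 6)
  ...
After 'sub': stack = [0, 0, 11, 0, 0, 0] (depth 6)
After 'push 4': stack = [0, 0, 11, 0, 0, 0, 4] (depth 7)
After 'gt': stack = [0, 0, 11, 0, 0, 0] (depth 6)
After 'push 0': stack = [0, 0, 11, 0, 0, 0, 0] (depth 7)
After 'pick 3': stack = [0, 0, 11, 0, 0, 0, 0, 0] (depth 8)
After 'over': stack = [0, 0, 11, 0, 0, 0, 0, 0, 0] (depth 9)
After 'lt': stack = [0, 0, 11, 0, 0, 0, 0, 0] (depth 8)
After 'lt': stack = [0, 0, 11, 0, 0, 0, 0] (depth 7)
After 'dup': stack = [0, 0, 11, 0, 0, 0, 0, 0] (depth 8)
After 'neg': stack = [0, 0, 11, 0, 0, 0, 0, 0] (depth 8)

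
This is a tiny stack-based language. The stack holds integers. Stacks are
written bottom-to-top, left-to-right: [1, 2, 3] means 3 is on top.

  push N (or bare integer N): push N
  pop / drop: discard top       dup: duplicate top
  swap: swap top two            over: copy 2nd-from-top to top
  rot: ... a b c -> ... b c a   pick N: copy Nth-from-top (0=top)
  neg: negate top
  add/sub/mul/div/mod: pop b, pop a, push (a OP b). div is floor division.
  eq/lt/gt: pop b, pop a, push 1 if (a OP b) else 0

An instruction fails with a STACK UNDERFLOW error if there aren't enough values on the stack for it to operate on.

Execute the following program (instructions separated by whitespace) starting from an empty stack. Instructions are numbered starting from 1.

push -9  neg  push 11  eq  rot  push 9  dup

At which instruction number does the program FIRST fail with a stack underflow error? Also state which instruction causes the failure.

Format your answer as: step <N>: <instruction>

Answer: step 5: rot

Derivation:
Step 1 ('push -9'): stack = [-9], depth = 1
Step 2 ('neg'): stack = [9], depth = 1
Step 3 ('push 11'): stack = [9, 11], depth = 2
Step 4 ('eq'): stack = [0], depth = 1
Step 5 ('rot'): needs 3 value(s) but depth is 1 — STACK UNDERFLOW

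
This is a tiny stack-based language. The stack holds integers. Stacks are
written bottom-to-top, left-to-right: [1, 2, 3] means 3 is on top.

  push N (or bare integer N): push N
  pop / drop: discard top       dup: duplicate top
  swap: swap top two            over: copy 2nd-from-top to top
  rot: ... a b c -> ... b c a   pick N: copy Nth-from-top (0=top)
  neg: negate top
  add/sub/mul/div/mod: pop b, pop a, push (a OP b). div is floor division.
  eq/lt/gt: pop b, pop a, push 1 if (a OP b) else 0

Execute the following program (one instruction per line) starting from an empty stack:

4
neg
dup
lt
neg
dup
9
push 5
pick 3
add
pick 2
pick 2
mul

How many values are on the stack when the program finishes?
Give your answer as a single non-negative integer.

After 'push 4': stack = [4] (depth 1)
After 'neg': stack = [-4] (depth 1)
After 'dup': stack = [-4, -4] (depth 2)
After 'lt': stack = [0] (depth 1)
After 'neg': stack = [0] (depth 1)
After 'dup': stack = [0, 0] (depth 2)
After 'push 9': stack = [0, 0, 9] (depth 3)
After 'push 5': stack = [0, 0, 9, 5] (depth 4)
After 'pick 3': stack = [0, 0, 9, 5, 0] (depth 5)
After 'add': stack = [0, 0, 9, 5] (depth 4)
After 'pick 2': stack = [0, 0, 9, 5, 0] (depth 5)
After 'pick 2': stack = [0, 0, 9, 5, 0, 9] (depth 6)
After 'mul': stack = [0, 0, 9, 5, 0] (depth 5)

Answer: 5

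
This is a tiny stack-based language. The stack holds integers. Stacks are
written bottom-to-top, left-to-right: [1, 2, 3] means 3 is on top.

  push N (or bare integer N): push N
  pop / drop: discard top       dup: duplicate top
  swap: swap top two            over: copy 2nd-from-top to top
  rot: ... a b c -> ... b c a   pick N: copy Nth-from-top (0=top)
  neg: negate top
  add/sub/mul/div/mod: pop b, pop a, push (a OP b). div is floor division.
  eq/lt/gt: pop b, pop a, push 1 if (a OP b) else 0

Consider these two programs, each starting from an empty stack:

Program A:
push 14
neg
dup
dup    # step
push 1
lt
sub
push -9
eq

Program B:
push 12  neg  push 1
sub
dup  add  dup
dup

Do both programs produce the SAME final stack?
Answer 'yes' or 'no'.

Answer: no

Derivation:
Program A trace:
  After 'push 14': [14]
  After 'neg': [-14]
  After 'dup': [-14, -14]
  After 'dup': [-14, -14, -14]
  After 'push 1': [-14, -14, -14, 1]
  After 'lt': [-14, -14, 1]
  After 'sub': [-14, -15]
  After 'push -9': [-14, -15, -9]
  After 'eq': [-14, 0]
Program A final stack: [-14, 0]

Program B trace:
  After 'push 12': [12]
  After 'neg': [-12]
  After 'push 1': [-12, 1]
  After 'sub': [-13]
  After 'dup': [-13, -13]
  After 'add': [-26]
  After 'dup': [-26, -26]
  After 'dup': [-26, -26, -26]
Program B final stack: [-26, -26, -26]
Same: no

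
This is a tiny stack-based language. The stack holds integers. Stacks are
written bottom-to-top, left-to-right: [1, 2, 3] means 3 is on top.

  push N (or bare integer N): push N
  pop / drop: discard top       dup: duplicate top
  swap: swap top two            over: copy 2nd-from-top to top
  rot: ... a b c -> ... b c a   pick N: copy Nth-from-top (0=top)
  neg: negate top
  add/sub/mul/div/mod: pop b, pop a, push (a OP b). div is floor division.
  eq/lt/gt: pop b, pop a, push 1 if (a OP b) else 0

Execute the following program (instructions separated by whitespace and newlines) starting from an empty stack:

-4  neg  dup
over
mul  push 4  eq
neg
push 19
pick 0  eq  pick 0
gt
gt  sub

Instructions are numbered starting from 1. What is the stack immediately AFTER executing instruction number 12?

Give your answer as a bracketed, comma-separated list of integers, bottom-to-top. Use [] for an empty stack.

Step 1 ('-4'): [-4]
Step 2 ('neg'): [4]
Step 3 ('dup'): [4, 4]
Step 4 ('over'): [4, 4, 4]
Step 5 ('mul'): [4, 16]
Step 6 ('push 4'): [4, 16, 4]
Step 7 ('eq'): [4, 0]
Step 8 ('neg'): [4, 0]
Step 9 ('push 19'): [4, 0, 19]
Step 10 ('pick 0'): [4, 0, 19, 19]
Step 11 ('eq'): [4, 0, 1]
Step 12 ('pick 0'): [4, 0, 1, 1]

Answer: [4, 0, 1, 1]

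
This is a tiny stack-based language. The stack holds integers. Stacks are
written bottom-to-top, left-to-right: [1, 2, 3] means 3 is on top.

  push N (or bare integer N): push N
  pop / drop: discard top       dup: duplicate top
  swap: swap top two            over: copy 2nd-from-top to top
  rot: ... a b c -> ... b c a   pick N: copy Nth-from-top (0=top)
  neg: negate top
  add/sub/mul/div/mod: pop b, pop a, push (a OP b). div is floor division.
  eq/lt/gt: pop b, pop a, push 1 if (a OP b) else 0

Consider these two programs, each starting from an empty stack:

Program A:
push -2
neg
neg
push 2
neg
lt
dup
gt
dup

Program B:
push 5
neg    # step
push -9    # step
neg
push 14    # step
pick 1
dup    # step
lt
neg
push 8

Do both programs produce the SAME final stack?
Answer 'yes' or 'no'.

Program A trace:
  After 'push -2': [-2]
  After 'neg': [2]
  After 'neg': [-2]
  After 'push 2': [-2, 2]
  After 'neg': [-2, -2]
  After 'lt': [0]
  After 'dup': [0, 0]
  After 'gt': [0]
  After 'dup': [0, 0]
Program A final stack: [0, 0]

Program B trace:
  After 'push 5': [5]
  After 'neg': [-5]
  After 'push -9': [-5, -9]
  After 'neg': [-5, 9]
  After 'push 14': [-5, 9, 14]
  After 'pick 1': [-5, 9, 14, 9]
  After 'dup': [-5, 9, 14, 9, 9]
  After 'lt': [-5, 9, 14, 0]
  After 'neg': [-5, 9, 14, 0]
  After 'push 8': [-5, 9, 14, 0, 8]
Program B final stack: [-5, 9, 14, 0, 8]
Same: no

Answer: no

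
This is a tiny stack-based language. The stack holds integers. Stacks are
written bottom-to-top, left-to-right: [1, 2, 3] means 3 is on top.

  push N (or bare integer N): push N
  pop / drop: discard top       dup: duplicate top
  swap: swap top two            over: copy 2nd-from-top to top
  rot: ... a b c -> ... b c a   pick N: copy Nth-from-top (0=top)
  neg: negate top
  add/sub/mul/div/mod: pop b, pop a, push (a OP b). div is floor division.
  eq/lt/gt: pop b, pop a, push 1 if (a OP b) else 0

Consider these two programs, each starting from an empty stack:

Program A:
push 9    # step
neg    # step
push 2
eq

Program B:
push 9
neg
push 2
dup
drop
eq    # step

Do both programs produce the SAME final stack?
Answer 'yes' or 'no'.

Program A trace:
  After 'push 9': [9]
  After 'neg': [-9]
  After 'push 2': [-9, 2]
  After 'eq': [0]
Program A final stack: [0]

Program B trace:
  After 'push 9': [9]
  After 'neg': [-9]
  After 'push 2': [-9, 2]
  After 'dup': [-9, 2, 2]
  After 'drop': [-9, 2]
  After 'eq': [0]
Program B final stack: [0]
Same: yes

Answer: yes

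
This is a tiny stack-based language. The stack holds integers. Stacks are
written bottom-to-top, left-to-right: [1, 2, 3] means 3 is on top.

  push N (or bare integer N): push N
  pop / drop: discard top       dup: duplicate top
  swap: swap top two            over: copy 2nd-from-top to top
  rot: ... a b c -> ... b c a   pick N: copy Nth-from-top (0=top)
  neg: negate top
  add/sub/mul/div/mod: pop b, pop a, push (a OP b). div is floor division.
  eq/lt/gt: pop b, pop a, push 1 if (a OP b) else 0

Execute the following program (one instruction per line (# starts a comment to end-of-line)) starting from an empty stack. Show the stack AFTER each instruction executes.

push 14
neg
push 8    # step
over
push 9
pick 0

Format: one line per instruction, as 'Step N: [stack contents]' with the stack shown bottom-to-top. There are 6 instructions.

Step 1: [14]
Step 2: [-14]
Step 3: [-14, 8]
Step 4: [-14, 8, -14]
Step 5: [-14, 8, -14, 9]
Step 6: [-14, 8, -14, 9, 9]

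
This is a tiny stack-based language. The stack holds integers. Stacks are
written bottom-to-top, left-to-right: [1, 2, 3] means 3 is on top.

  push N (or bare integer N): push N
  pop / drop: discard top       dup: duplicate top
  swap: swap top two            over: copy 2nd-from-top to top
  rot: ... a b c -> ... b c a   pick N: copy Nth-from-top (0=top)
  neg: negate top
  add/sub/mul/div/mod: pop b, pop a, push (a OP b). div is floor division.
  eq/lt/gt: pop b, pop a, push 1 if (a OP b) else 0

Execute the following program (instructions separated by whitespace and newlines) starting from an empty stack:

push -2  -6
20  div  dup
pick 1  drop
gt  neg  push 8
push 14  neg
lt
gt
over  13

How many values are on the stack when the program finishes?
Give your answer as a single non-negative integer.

After 'push -2': stack = [-2] (depth 1)
After 'push -6': stack = [-2, -6] (depth 2)
After 'push 20': stack = [-2, -6, 20] (depth 3)
After 'div': stack = [-2, -1] (depth 2)
After 'dup': stack = [-2, -1, -1] (depth 3)
After 'pick 1': stack = [-2, -1, -1, -1] (depth 4)
After 'drop': stack = [-2, -1, -1] (depth 3)
After 'gt': stack = [-2, 0] (depth 2)
After 'neg': stack = [-2, 0] (depth 2)
After 'push 8': stack = [-2, 0, 8] (depth 3)
After 'push 14': stack = [-2, 0, 8, 14] (depth 4)
After 'neg': stack = [-2, 0, 8, -14] (depth 4)
After 'lt': stack = [-2, 0, 0] (depth 3)
After 'gt': stack = [-2, 0] (depth 2)
After 'over': stack = [-2, 0, -2] (depth 3)
After 'push 13': stack = [-2, 0, -2, 13] (depth 4)

Answer: 4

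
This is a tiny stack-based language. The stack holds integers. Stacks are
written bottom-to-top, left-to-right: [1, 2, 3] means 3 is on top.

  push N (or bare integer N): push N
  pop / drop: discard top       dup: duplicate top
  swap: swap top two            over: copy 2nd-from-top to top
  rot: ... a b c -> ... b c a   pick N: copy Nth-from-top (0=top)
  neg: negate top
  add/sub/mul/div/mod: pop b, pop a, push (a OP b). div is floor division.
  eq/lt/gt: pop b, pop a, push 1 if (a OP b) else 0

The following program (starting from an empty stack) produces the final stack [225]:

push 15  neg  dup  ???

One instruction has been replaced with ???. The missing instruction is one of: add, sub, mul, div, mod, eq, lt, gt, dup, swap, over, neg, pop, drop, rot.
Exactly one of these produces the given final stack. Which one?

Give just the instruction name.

Stack before ???: [-15, -15]
Stack after ???:  [225]
The instruction that transforms [-15, -15] -> [225] is: mul

Answer: mul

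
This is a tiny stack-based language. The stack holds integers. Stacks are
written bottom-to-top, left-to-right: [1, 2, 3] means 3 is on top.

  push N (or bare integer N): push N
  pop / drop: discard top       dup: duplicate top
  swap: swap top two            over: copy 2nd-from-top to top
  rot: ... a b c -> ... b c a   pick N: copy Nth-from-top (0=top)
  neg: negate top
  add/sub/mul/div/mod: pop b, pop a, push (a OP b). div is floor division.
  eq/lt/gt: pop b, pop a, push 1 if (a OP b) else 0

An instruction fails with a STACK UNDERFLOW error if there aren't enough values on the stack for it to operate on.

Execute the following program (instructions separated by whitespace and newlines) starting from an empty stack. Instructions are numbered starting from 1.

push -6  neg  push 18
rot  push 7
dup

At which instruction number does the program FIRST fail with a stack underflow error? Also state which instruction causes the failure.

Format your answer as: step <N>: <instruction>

Step 1 ('push -6'): stack = [-6], depth = 1
Step 2 ('neg'): stack = [6], depth = 1
Step 3 ('push 18'): stack = [6, 18], depth = 2
Step 4 ('rot'): needs 3 value(s) but depth is 2 — STACK UNDERFLOW

Answer: step 4: rot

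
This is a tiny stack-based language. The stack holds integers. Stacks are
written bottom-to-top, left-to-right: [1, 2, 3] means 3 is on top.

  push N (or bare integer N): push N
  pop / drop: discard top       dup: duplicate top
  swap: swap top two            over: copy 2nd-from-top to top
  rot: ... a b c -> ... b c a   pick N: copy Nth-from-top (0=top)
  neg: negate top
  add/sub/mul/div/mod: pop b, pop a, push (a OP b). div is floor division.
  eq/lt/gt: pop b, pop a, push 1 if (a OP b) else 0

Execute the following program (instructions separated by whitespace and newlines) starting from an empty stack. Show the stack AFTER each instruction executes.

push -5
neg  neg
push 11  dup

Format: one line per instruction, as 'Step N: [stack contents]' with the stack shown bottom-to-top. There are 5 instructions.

Step 1: [-5]
Step 2: [5]
Step 3: [-5]
Step 4: [-5, 11]
Step 5: [-5, 11, 11]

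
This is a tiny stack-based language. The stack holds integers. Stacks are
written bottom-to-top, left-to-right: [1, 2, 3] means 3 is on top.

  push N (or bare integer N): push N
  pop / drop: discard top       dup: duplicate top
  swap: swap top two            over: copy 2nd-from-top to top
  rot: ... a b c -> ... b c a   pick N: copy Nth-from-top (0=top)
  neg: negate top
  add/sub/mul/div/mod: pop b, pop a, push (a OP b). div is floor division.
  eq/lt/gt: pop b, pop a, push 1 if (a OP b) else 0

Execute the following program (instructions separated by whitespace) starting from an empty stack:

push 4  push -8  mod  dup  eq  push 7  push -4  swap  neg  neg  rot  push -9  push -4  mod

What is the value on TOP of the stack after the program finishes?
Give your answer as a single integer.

After 'push 4': [4]
After 'push -8': [4, -8]
After 'mod': [-4]
After 'dup': [-4, -4]
After 'eq': [1]
After 'push 7': [1, 7]
After 'push -4': [1, 7, -4]
After 'swap': [1, -4, 7]
After 'neg': [1, -4, -7]
After 'neg': [1, -4, 7]
After 'rot': [-4, 7, 1]
After 'push -9': [-4, 7, 1, -9]
After 'push -4': [-4, 7, 1, -9, -4]
After 'mod': [-4, 7, 1, -1]

Answer: -1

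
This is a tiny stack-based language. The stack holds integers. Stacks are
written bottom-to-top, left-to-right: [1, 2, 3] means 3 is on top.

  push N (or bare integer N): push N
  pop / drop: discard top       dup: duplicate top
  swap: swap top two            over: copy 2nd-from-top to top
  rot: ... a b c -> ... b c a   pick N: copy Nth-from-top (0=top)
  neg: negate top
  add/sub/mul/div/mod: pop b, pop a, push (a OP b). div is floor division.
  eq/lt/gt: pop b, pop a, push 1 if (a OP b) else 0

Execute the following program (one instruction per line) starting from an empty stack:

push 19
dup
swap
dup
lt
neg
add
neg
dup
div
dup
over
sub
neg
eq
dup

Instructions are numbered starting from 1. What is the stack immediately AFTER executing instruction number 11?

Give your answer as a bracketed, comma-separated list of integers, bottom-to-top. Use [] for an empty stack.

Step 1 ('push 19'): [19]
Step 2 ('dup'): [19, 19]
Step 3 ('swap'): [19, 19]
Step 4 ('dup'): [19, 19, 19]
Step 5 ('lt'): [19, 0]
Step 6 ('neg'): [19, 0]
Step 7 ('add'): [19]
Step 8 ('neg'): [-19]
Step 9 ('dup'): [-19, -19]
Step 10 ('div'): [1]
Step 11 ('dup'): [1, 1]

Answer: [1, 1]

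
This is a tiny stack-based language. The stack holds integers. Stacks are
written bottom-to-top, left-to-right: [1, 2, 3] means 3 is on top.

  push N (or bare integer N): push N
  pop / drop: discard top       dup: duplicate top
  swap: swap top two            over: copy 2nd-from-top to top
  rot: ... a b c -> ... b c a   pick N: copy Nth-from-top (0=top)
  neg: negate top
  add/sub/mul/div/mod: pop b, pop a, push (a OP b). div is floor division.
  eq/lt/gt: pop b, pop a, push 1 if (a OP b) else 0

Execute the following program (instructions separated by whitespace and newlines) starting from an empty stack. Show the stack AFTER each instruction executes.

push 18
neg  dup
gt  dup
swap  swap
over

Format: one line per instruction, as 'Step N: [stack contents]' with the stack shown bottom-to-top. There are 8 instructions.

Step 1: [18]
Step 2: [-18]
Step 3: [-18, -18]
Step 4: [0]
Step 5: [0, 0]
Step 6: [0, 0]
Step 7: [0, 0]
Step 8: [0, 0, 0]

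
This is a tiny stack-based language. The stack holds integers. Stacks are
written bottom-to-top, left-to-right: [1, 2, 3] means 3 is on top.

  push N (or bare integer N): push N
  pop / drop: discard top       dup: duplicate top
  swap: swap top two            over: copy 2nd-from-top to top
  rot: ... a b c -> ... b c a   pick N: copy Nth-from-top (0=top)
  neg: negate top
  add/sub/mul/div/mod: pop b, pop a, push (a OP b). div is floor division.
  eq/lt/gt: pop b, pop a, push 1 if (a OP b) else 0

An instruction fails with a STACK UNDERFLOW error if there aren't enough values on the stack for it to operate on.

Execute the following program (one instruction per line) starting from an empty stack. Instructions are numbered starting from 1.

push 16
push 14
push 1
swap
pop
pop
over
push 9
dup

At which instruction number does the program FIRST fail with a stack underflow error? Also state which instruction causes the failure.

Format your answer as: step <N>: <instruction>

Step 1 ('push 16'): stack = [16], depth = 1
Step 2 ('push 14'): stack = [16, 14], depth = 2
Step 3 ('push 1'): stack = [16, 14, 1], depth = 3
Step 4 ('swap'): stack = [16, 1, 14], depth = 3
Step 5 ('pop'): stack = [16, 1], depth = 2
Step 6 ('pop'): stack = [16], depth = 1
Step 7 ('over'): needs 2 value(s) but depth is 1 — STACK UNDERFLOW

Answer: step 7: over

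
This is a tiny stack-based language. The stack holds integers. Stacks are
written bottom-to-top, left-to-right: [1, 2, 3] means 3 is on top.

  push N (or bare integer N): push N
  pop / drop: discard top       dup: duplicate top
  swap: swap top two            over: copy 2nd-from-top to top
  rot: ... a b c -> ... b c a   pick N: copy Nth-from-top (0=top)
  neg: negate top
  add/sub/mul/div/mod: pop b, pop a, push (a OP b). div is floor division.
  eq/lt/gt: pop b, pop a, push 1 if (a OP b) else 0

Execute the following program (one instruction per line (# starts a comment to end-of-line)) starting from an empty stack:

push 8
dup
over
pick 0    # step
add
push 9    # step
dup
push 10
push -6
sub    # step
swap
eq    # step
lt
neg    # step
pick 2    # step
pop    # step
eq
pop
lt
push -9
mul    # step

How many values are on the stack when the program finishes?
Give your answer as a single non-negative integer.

After 'push 8': stack = [8] (depth 1)
After 'dup': stack = [8, 8] (depth 2)
After 'over': stack = [8, 8, 8] (depth 3)
After 'pick 0': stack = [8, 8, 8, 8] (depth 4)
After 'add': stack = [8, 8, 16] (depth 3)
After 'push 9': stack = [8, 8, 16, 9] (depth 4)
After 'dup': stack = [8, 8, 16, 9, 9] (depth 5)
After 'push 10': stack = [8, 8, 16, 9, 9, 10] (depth 6)
After 'push -6': stack = [8, 8, 16, 9, 9, 10, -6] (depth 7)
After 'sub': stack = [8, 8, 16, 9, 9, 16] (depth 6)
  ...
After 'eq': stack = [8, 8, 16, 9, 0] (depth 5)
After 'lt': stack = [8, 8, 16, 0] (depth 4)
After 'neg': stack = [8, 8, 16, 0] (depth 4)
After 'pick 2': stack = [8, 8, 16, 0, 8] (depth 5)
After 'pop': stack = [8, 8, 16, 0] (depth 4)
After 'eq': stack = [8, 8, 0] (depth 3)
After 'pop': stack = [8, 8] (depth 2)
After 'lt': stack = [0] (depth 1)
After 'push -9': stack = [0, -9] (depth 2)
After 'mul': stack = [0] (depth 1)

Answer: 1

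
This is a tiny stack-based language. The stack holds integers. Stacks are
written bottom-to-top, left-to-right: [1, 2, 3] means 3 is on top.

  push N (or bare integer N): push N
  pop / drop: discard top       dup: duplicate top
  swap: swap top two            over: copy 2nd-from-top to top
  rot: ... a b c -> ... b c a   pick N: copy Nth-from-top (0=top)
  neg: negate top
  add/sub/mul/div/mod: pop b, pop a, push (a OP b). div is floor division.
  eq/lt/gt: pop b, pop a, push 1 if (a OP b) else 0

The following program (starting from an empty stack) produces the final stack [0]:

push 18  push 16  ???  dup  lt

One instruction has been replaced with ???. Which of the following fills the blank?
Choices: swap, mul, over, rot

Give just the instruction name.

Stack before ???: [18, 16]
Stack after ???:  [288]
Checking each choice:
  swap: produces [16, 0]
  mul: MATCH
  over: produces [18, 16, 0]
  rot: stack underflow (need 3, have 2)


Answer: mul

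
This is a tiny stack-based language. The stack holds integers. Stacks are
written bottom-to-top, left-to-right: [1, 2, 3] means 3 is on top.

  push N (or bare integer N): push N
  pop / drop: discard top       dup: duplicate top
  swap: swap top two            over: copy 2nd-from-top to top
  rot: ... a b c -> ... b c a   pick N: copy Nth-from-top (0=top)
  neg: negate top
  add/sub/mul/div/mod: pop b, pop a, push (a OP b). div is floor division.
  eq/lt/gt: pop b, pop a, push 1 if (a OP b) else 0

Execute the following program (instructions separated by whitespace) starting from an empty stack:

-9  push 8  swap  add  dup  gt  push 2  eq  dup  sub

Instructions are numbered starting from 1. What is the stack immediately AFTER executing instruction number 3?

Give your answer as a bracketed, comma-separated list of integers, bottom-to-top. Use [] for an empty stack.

Step 1 ('-9'): [-9]
Step 2 ('push 8'): [-9, 8]
Step 3 ('swap'): [8, -9]

Answer: [8, -9]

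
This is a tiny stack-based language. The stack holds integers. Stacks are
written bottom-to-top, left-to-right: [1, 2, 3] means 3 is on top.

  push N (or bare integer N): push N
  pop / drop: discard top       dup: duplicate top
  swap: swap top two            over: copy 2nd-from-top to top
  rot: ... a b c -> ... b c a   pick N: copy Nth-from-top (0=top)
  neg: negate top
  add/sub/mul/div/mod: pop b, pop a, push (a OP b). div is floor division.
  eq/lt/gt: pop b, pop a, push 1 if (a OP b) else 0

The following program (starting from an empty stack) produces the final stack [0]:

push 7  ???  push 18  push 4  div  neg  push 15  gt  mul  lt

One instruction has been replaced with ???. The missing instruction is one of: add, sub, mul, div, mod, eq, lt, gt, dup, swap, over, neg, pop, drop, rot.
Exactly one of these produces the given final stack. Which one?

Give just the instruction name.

Answer: dup

Derivation:
Stack before ???: [7]
Stack after ???:  [7, 7]
The instruction that transforms [7] -> [7, 7] is: dup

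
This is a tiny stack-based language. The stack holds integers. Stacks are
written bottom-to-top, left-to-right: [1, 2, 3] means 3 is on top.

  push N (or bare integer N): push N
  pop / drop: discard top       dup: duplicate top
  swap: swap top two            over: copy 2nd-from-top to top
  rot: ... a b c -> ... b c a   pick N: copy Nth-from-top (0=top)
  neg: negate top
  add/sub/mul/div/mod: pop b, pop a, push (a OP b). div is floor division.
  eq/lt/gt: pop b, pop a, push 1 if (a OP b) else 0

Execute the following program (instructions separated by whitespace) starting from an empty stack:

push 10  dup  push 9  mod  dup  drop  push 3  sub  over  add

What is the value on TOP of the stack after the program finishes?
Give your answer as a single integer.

Answer: 8

Derivation:
After 'push 10': [10]
After 'dup': [10, 10]
After 'push 9': [10, 10, 9]
After 'mod': [10, 1]
After 'dup': [10, 1, 1]
After 'drop': [10, 1]
After 'push 3': [10, 1, 3]
After 'sub': [10, -2]
After 'over': [10, -2, 10]
After 'add': [10, 8]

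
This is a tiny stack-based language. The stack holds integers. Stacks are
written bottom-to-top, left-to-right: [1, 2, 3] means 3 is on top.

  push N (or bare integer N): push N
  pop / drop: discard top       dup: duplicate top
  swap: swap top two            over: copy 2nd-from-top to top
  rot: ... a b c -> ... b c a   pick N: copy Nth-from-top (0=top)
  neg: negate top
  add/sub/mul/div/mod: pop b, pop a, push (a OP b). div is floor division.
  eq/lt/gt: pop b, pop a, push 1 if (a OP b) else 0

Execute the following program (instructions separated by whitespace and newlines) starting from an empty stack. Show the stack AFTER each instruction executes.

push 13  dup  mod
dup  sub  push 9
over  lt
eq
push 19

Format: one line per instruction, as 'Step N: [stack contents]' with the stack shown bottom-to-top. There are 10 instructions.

Step 1: [13]
Step 2: [13, 13]
Step 3: [0]
Step 4: [0, 0]
Step 5: [0]
Step 6: [0, 9]
Step 7: [0, 9, 0]
Step 8: [0, 0]
Step 9: [1]
Step 10: [1, 19]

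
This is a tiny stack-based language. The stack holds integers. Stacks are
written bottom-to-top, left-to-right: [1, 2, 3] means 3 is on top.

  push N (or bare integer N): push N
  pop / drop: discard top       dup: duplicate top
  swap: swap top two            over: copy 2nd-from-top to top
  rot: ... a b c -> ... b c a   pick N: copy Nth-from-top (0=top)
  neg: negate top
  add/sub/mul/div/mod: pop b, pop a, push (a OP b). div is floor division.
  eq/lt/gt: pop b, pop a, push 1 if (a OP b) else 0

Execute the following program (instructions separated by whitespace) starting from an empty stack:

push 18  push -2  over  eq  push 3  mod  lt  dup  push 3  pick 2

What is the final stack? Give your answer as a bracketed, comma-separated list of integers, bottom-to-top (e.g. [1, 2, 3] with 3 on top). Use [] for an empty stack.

After 'push 18': [18]
After 'push -2': [18, -2]
After 'over': [18, -2, 18]
After 'eq': [18, 0]
After 'push 3': [18, 0, 3]
After 'mod': [18, 0]
After 'lt': [0]
After 'dup': [0, 0]
After 'push 3': [0, 0, 3]
After 'pick 2': [0, 0, 3, 0]

Answer: [0, 0, 3, 0]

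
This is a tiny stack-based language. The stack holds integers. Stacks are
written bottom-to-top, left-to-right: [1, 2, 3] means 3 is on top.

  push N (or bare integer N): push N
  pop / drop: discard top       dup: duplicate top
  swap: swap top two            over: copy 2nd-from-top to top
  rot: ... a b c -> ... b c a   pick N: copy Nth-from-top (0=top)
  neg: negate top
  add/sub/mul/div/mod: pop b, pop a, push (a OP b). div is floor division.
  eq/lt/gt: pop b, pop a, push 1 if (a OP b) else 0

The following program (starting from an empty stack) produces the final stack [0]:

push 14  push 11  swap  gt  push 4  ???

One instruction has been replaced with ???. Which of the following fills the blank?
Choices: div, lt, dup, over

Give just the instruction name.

Answer: div

Derivation:
Stack before ???: [0, 4]
Stack after ???:  [0]
Checking each choice:
  div: MATCH
  lt: produces [1]
  dup: produces [0, 4, 4]
  over: produces [0, 4, 0]


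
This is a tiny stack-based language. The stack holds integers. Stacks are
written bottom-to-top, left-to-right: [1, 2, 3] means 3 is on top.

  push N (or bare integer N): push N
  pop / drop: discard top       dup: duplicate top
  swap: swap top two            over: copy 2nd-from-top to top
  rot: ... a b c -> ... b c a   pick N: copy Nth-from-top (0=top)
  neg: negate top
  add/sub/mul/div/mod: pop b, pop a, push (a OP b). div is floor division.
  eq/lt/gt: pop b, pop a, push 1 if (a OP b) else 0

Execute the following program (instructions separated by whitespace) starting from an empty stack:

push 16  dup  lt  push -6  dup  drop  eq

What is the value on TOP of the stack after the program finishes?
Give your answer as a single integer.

Answer: 0

Derivation:
After 'push 16': [16]
After 'dup': [16, 16]
After 'lt': [0]
After 'push -6': [0, -6]
After 'dup': [0, -6, -6]
After 'drop': [0, -6]
After 'eq': [0]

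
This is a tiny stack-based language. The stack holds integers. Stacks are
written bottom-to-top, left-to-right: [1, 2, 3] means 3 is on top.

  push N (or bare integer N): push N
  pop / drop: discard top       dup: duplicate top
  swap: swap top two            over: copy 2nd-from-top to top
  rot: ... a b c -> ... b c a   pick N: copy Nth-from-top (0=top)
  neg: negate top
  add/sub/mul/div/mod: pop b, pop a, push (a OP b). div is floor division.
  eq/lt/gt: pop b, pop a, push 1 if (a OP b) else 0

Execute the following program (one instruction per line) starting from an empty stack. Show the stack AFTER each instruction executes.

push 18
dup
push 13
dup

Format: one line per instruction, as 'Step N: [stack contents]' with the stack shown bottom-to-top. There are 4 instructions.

Step 1: [18]
Step 2: [18, 18]
Step 3: [18, 18, 13]
Step 4: [18, 18, 13, 13]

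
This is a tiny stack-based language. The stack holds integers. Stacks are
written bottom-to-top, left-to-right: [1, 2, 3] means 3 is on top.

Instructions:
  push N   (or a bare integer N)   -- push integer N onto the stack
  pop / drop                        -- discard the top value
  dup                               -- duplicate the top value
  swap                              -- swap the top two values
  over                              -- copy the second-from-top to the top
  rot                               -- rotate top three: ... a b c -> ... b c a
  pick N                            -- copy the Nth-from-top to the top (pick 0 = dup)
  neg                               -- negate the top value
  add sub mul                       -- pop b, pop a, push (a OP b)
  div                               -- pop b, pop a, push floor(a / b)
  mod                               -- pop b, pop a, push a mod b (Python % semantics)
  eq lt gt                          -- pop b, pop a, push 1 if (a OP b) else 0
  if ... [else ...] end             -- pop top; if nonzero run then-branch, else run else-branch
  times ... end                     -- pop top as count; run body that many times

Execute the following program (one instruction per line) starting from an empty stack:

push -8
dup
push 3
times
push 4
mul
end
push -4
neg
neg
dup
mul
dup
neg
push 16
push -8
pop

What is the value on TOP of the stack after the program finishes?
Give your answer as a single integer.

After 'push -8': [-8]
After 'dup': [-8, -8]
After 'push 3': [-8, -8, 3]
After 'times': [-8, -8]
After 'push 4': [-8, -8, 4]
After 'mul': [-8, -32]
After 'push 4': [-8, -32, 4]
After 'mul': [-8, -128]
After 'push 4': [-8, -128, 4]
After 'mul': [-8, -512]
After 'push -4': [-8, -512, -4]
After 'neg': [-8, -512, 4]
After 'neg': [-8, -512, -4]
After 'dup': [-8, -512, -4, -4]
After 'mul': [-8, -512, 16]
After 'dup': [-8, -512, 16, 16]
After 'neg': [-8, -512, 16, -16]
After 'push 16': [-8, -512, 16, -16, 16]
After 'push -8': [-8, -512, 16, -16, 16, -8]
After 'pop': [-8, -512, 16, -16, 16]

Answer: 16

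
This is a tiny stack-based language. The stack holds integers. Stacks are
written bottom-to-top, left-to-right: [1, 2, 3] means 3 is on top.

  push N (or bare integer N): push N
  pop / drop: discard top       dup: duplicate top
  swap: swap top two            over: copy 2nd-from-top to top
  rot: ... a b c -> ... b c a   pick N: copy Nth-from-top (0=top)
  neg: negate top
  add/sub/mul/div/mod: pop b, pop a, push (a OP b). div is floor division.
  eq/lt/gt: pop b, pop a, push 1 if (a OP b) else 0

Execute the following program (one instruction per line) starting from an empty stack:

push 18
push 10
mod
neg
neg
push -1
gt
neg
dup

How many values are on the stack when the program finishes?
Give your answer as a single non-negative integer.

After 'push 18': stack = [18] (depth 1)
After 'push 10': stack = [18, 10] (depth 2)
After 'mod': stack = [8] (depth 1)
After 'neg': stack = [-8] (depth 1)
After 'neg': stack = [8] (depth 1)
After 'push -1': stack = [8, -1] (depth 2)
After 'gt': stack = [1] (depth 1)
After 'neg': stack = [-1] (depth 1)
After 'dup': stack = [-1, -1] (depth 2)

Answer: 2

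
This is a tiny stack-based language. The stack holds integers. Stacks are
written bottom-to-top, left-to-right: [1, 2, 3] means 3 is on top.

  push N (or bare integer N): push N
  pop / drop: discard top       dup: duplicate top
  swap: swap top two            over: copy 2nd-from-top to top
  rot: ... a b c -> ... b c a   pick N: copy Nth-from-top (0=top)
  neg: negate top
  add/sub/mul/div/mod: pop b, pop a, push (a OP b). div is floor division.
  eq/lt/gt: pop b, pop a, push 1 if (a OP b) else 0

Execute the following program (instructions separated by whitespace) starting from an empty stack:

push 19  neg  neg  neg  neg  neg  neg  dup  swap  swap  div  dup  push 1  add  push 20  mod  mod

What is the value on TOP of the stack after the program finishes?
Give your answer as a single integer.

Answer: 1

Derivation:
After 'push 19': [19]
After 'neg': [-19]
After 'neg': [19]
After 'neg': [-19]
After 'neg': [19]
After 'neg': [-19]
After 'neg': [19]
After 'dup': [19, 19]
After 'swap': [19, 19]
After 'swap': [19, 19]
After 'div': [1]
After 'dup': [1, 1]
After 'push 1': [1, 1, 1]
After 'add': [1, 2]
After 'push 20': [1, 2, 20]
After 'mod': [1, 2]
After 'mod': [1]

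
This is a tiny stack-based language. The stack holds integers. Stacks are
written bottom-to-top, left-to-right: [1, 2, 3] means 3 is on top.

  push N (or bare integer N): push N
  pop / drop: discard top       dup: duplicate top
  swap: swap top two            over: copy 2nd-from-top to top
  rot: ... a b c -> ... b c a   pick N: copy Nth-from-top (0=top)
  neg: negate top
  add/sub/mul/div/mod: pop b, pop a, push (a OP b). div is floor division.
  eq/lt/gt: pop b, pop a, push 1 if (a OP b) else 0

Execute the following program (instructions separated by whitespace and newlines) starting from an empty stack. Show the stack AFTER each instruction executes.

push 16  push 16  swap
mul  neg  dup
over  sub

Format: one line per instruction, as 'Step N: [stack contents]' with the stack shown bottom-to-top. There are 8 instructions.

Step 1: [16]
Step 2: [16, 16]
Step 3: [16, 16]
Step 4: [256]
Step 5: [-256]
Step 6: [-256, -256]
Step 7: [-256, -256, -256]
Step 8: [-256, 0]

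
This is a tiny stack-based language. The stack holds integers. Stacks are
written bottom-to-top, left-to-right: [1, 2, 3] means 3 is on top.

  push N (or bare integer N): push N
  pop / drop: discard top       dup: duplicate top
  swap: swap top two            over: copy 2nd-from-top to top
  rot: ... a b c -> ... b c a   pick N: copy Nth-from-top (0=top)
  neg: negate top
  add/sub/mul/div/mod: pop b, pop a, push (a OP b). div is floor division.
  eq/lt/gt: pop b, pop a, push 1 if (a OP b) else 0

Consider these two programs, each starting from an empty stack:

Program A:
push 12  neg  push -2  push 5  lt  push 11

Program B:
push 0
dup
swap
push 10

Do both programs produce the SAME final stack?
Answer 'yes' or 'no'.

Program A trace:
  After 'push 12': [12]
  After 'neg': [-12]
  After 'push -2': [-12, -2]
  After 'push 5': [-12, -2, 5]
  After 'lt': [-12, 1]
  After 'push 11': [-12, 1, 11]
Program A final stack: [-12, 1, 11]

Program B trace:
  After 'push 0': [0]
  After 'dup': [0, 0]
  After 'swap': [0, 0]
  After 'push 10': [0, 0, 10]
Program B final stack: [0, 0, 10]
Same: no

Answer: no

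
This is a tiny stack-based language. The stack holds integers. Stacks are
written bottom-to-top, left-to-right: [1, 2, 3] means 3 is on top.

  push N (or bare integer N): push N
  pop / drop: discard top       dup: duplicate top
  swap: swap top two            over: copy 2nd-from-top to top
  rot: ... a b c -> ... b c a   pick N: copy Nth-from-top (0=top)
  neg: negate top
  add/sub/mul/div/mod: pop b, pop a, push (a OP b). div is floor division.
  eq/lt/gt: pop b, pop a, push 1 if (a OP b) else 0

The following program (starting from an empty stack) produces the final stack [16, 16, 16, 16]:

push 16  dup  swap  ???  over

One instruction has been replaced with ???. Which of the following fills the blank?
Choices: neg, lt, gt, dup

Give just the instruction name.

Stack before ???: [16, 16]
Stack after ???:  [16, 16, 16]
Checking each choice:
  neg: produces [16, -16, 16]
  lt: stack underflow (need 2, have 1)
  gt: stack underflow (need 2, have 1)
  dup: MATCH


Answer: dup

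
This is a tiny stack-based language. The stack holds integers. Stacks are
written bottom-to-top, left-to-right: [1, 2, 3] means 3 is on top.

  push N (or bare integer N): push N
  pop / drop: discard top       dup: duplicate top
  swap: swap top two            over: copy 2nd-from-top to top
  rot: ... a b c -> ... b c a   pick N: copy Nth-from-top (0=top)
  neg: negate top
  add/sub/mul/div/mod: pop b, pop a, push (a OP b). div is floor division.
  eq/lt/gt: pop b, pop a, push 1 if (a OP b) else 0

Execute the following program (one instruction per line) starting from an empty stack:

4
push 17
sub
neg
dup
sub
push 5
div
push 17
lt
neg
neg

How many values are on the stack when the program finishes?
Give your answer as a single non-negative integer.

After 'push 4': stack = [4] (depth 1)
After 'push 17': stack = [4, 17] (depth 2)
After 'sub': stack = [-13] (depth 1)
After 'neg': stack = [13] (depth 1)
After 'dup': stack = [13, 13] (depth 2)
After 'sub': stack = [0] (depth 1)
After 'push 5': stack = [0, 5] (depth 2)
After 'div': stack = [0] (depth 1)
After 'push 17': stack = [0, 17] (depth 2)
After 'lt': stack = [1] (depth 1)
After 'neg': stack = [-1] (depth 1)
After 'neg': stack = [1] (depth 1)

Answer: 1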